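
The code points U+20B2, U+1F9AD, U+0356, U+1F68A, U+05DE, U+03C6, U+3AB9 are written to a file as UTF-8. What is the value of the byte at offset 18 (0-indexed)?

0xAA

U+20B2 → 3-byte form E2 82 B2 at offsets 0–2.
U+1F9AD → 4-byte form F0 9F A6 AD at offsets 3–6.
U+0356 → 2-byte form CD 96 at offsets 7–8.
U+1F68A → 4-byte form F0 9F 9A 8A at offsets 9–12.
U+05DE → 2-byte form D7 9E at offsets 13–14.
U+03C6 → 2-byte form CF 86 at offsets 15–16.
U+3AB9 → 3-byte form E3 AA B9 at offsets 17–19.
Offset 18 falls in char 7's range; it's byte 2 of E3 AA B9 = 0xAA.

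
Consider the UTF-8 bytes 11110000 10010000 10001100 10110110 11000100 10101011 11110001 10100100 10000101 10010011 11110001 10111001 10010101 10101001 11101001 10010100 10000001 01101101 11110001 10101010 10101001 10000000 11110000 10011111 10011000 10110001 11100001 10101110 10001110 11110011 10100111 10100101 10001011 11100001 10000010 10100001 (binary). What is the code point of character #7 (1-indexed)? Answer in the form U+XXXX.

Offset 0: leading byte 0xF0 = 11110000 → 4-byte char #1 = F0 90 8C B6.
Offset 4: leading byte 0xC4 = 11000100 → 2-byte char #2 = C4 AB.
Offset 6: leading byte 0xF1 = 11110001 → 4-byte char #3 = F1 A4 85 93.
Offset 10: leading byte 0xF1 = 11110001 → 4-byte char #4 = F1 B9 95 A9.
Offset 14: leading byte 0xE9 = 11101001 → 3-byte char #5 = E9 94 81.
Offset 17: leading byte 0x6D = 01101101 → 1-byte char #6 = 6D.
Offset 18: leading byte 0xF1 = 11110001 → 4-byte char #7 = F1 AA A9 80.
Leading byte 0xF1 = 11110001 matches 11110xxx → 4-byte sequence.
Byte 1: 0xF1 = 11110001, payload 001 (3 bits).
Byte 2: 0xAA = 10101010 (10xxxxxx ✓), payload 101010.
Byte 3: 0xA9 = 10101001 (10xxxxxx ✓), payload 101001.
Byte 4: 0x80 = 10000000 (10xxxxxx ✓), payload 000000.
Concatenate: 001101010101001000000 = 0x6AA40 (21 bits → U+6AA40).

U+6AA40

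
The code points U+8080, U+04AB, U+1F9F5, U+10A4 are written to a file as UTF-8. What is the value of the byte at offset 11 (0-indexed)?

0xA4

U+8080 → 3-byte form E8 82 80 at offsets 0–2.
U+04AB → 2-byte form D2 AB at offsets 3–4.
U+1F9F5 → 4-byte form F0 9F A7 B5 at offsets 5–8.
U+10A4 → 3-byte form E1 82 A4 at offsets 9–11.
Offset 11 falls in char 4's range; it's byte 3 of E1 82 A4 = 0xA4.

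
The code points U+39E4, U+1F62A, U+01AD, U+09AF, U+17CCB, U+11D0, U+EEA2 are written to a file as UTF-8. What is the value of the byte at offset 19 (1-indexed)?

1-indexed offset 19 is 0-indexed offset 18.
U+39E4 → 3-byte form E3 A7 A4 at offsets 0–2.
U+1F62A → 4-byte form F0 9F 98 AA at offsets 3–6.
U+01AD → 2-byte form C6 AD at offsets 7–8.
U+09AF → 3-byte form E0 A6 AF at offsets 9–11.
U+17CCB → 4-byte form F0 97 B3 8B at offsets 12–15.
U+11D0 → 3-byte form E1 87 90 at offsets 16–18.
Offset 18 falls in char 6's range; it's byte 3 of E1 87 90 = 0x90.

0x90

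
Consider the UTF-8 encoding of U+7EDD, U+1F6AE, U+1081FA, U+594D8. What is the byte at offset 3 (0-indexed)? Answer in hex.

0xF0

U+7EDD → 3-byte form E7 BB 9D at offsets 0–2.
U+1F6AE → 4-byte form F0 9F 9A AE at offsets 3–6.
Offset 3 falls in char 2's range; it's byte 1 of F0 9F 9A AE = 0xF0.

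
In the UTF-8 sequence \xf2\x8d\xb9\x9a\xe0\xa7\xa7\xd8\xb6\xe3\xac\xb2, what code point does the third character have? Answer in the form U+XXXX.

U+0636

Offset 0: leading byte 0xF2 = 11110010 → 4-byte char #1 = F2 8D B9 9A.
Offset 4: leading byte 0xE0 = 11100000 → 3-byte char #2 = E0 A7 A7.
Offset 7: leading byte 0xD8 = 11011000 → 2-byte char #3 = D8 B6.
Leading byte 0xD8 = 11011000 matches 110xxxxx → 2-byte sequence.
Byte 1: 0xD8 = 11011000, payload 11000 (5 bits).
Byte 2: 0xB6 = 10110110 (10xxxxxx ✓), payload 110110.
Concatenate: 11000110110 = 0x636 (11 bits → U+0636).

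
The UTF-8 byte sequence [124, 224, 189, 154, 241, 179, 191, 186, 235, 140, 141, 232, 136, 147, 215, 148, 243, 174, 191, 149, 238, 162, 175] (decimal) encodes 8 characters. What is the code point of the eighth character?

Offset 0: leading byte 0x7C = 01111100 → 1-byte char #1 = 7C.
Offset 1: leading byte 0xE0 = 11100000 → 3-byte char #2 = E0 BD 9A.
Offset 4: leading byte 0xF1 = 11110001 → 4-byte char #3 = F1 B3 BF BA.
Offset 8: leading byte 0xEB = 11101011 → 3-byte char #4 = EB 8C 8D.
Offset 11: leading byte 0xE8 = 11101000 → 3-byte char #5 = E8 88 93.
Offset 14: leading byte 0xD7 = 11010111 → 2-byte char #6 = D7 94.
Offset 16: leading byte 0xF3 = 11110011 → 4-byte char #7 = F3 AE BF 95.
Offset 20: leading byte 0xEE = 11101110 → 3-byte char #8 = EE A2 AF.
Leading byte 0xEE = 11101110 matches 1110xxxx → 3-byte sequence.
Byte 1: 0xEE = 11101110, payload 1110 (4 bits).
Byte 2: 0xA2 = 10100010 (10xxxxxx ✓), payload 100010.
Byte 3: 0xAF = 10101111 (10xxxxxx ✓), payload 101111.
Concatenate: 1110100010101111 = 0xE8AF (16 bits → U+E8AF).

U+E8AF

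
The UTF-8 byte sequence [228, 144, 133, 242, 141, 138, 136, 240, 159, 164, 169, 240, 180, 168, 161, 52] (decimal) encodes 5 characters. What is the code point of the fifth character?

Offset 0: leading byte 0xE4 = 11100100 → 3-byte char #1 = E4 90 85.
Offset 3: leading byte 0xF2 = 11110010 → 4-byte char #2 = F2 8D 8A 88.
Offset 7: leading byte 0xF0 = 11110000 → 4-byte char #3 = F0 9F A4 A9.
Offset 11: leading byte 0xF0 = 11110000 → 4-byte char #4 = F0 B4 A8 A1.
Offset 15: leading byte 0x34 = 00110100 → 1-byte char #5 = 34.
Leading byte 0x34 = 00110100 matches 0xxxxxxx → 1-byte sequence.
Byte 1: 0x34 = 00110100, payload 0110100 (7 bits).
Concatenate: 0110100 = 0x34 (7 bits → U+0034).

U+0034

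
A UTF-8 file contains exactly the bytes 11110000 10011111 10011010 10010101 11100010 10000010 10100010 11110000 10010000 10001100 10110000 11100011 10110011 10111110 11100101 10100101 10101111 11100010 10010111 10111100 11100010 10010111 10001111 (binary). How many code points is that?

Byte at offset 0: 0xF0 = 11110000 → 4-byte char (#1). Advance 4.
Byte at offset 4: 0xE2 = 11100010 → 3-byte char (#2). Advance 3.
Byte at offset 7: 0xF0 = 11110000 → 4-byte char (#3). Advance 4.
Byte at offset 11: 0xE3 = 11100011 → 3-byte char (#4). Advance 3.
Byte at offset 14: 0xE5 = 11100101 → 3-byte char (#5). Advance 3.
Byte at offset 17: 0xE2 = 11100010 → 3-byte char (#6). Advance 3.
Byte at offset 20: 0xE2 = 11100010 → 3-byte char (#7). Advance 3.
Reached end at offset 23 after 7 code points.

7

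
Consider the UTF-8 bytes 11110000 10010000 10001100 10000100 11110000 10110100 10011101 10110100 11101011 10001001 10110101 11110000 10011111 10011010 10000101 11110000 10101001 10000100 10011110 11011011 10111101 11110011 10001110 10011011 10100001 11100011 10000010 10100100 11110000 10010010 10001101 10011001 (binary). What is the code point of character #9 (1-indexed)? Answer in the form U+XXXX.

U+12359

Offset 0: leading byte 0xF0 = 11110000 → 4-byte char #1 = F0 90 8C 84.
Offset 4: leading byte 0xF0 = 11110000 → 4-byte char #2 = F0 B4 9D B4.
Offset 8: leading byte 0xEB = 11101011 → 3-byte char #3 = EB 89 B5.
Offset 11: leading byte 0xF0 = 11110000 → 4-byte char #4 = F0 9F 9A 85.
Offset 15: leading byte 0xF0 = 11110000 → 4-byte char #5 = F0 A9 84 9E.
Offset 19: leading byte 0xDB = 11011011 → 2-byte char #6 = DB BD.
Offset 21: leading byte 0xF3 = 11110011 → 4-byte char #7 = F3 8E 9B A1.
Offset 25: leading byte 0xE3 = 11100011 → 3-byte char #8 = E3 82 A4.
Offset 28: leading byte 0xF0 = 11110000 → 4-byte char #9 = F0 92 8D 99.
Leading byte 0xF0 = 11110000 matches 11110xxx → 4-byte sequence.
Byte 1: 0xF0 = 11110000, payload 000 (3 bits).
Byte 2: 0x92 = 10010010 (10xxxxxx ✓), payload 010010.
Byte 3: 0x8D = 10001101 (10xxxxxx ✓), payload 001101.
Byte 4: 0x99 = 10011001 (10xxxxxx ✓), payload 011001.
Concatenate: 000010010001101011001 = 0x12359 (21 bits → U+12359).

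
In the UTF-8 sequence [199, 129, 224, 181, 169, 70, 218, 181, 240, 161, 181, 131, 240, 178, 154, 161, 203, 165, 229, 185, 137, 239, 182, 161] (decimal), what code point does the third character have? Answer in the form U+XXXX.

U+0046

Offset 0: leading byte 0xC7 = 11000111 → 2-byte char #1 = C7 81.
Offset 2: leading byte 0xE0 = 11100000 → 3-byte char #2 = E0 B5 A9.
Offset 5: leading byte 0x46 = 01000110 → 1-byte char #3 = 46.
Leading byte 0x46 = 01000110 matches 0xxxxxxx → 1-byte sequence.
Byte 1: 0x46 = 01000110, payload 1000110 (7 bits).
Concatenate: 1000110 = 0x46 (7 bits → U+0046).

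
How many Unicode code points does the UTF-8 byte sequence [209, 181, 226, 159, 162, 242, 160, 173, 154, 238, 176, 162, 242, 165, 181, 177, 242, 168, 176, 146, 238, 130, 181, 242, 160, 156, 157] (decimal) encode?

Byte at offset 0: 0xD1 = 11010001 → 2-byte char (#1). Advance 2.
Byte at offset 2: 0xE2 = 11100010 → 3-byte char (#2). Advance 3.
Byte at offset 5: 0xF2 = 11110010 → 4-byte char (#3). Advance 4.
Byte at offset 9: 0xEE = 11101110 → 3-byte char (#4). Advance 3.
Byte at offset 12: 0xF2 = 11110010 → 4-byte char (#5). Advance 4.
Byte at offset 16: 0xF2 = 11110010 → 4-byte char (#6). Advance 4.
Byte at offset 20: 0xEE = 11101110 → 3-byte char (#7). Advance 3.
Byte at offset 23: 0xF2 = 11110010 → 4-byte char (#8). Advance 4.
Reached end at offset 27 after 8 code points.

8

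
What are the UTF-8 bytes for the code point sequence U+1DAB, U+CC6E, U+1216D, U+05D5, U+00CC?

U+1DAB: 3-byte form → E1 B6 AB.
U+CC6E: 3-byte form → EC B1 AE.
U+1216D: 4-byte form → F0 92 85 AD.
U+05D5: 2-byte form → D7 95.
U+00CC: 2-byte form → C3 8C.
Concatenated (14 bytes): E1 B6 AB EC B1 AE F0 92 85 AD D7 95 C3 8C.

E1 B6 AB EC B1 AE F0 92 85 AD D7 95 C3 8C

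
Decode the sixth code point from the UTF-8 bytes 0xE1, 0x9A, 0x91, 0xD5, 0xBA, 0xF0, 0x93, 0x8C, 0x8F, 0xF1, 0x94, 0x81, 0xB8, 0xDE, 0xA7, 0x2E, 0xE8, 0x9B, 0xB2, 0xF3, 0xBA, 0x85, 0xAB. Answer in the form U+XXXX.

Offset 0: leading byte 0xE1 = 11100001 → 3-byte char #1 = E1 9A 91.
Offset 3: leading byte 0xD5 = 11010101 → 2-byte char #2 = D5 BA.
Offset 5: leading byte 0xF0 = 11110000 → 4-byte char #3 = F0 93 8C 8F.
Offset 9: leading byte 0xF1 = 11110001 → 4-byte char #4 = F1 94 81 B8.
Offset 13: leading byte 0xDE = 11011110 → 2-byte char #5 = DE A7.
Offset 15: leading byte 0x2E = 00101110 → 1-byte char #6 = 2E.
Leading byte 0x2E = 00101110 matches 0xxxxxxx → 1-byte sequence.
Byte 1: 0x2E = 00101110, payload 0101110 (7 bits).
Concatenate: 0101110 = 0x2E (7 bits → U+002E).

U+002E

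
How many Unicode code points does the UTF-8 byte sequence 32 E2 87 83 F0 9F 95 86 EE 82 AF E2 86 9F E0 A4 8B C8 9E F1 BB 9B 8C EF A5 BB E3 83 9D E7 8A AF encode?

Byte at offset 0: 0x32 = 00110010 → 1-byte char (#1). Advance 1.
Byte at offset 1: 0xE2 = 11100010 → 3-byte char (#2). Advance 3.
Byte at offset 4: 0xF0 = 11110000 → 4-byte char (#3). Advance 4.
Byte at offset 8: 0xEE = 11101110 → 3-byte char (#4). Advance 3.
Byte at offset 11: 0xE2 = 11100010 → 3-byte char (#5). Advance 3.
Byte at offset 14: 0xE0 = 11100000 → 3-byte char (#6). Advance 3.
Byte at offset 17: 0xC8 = 11001000 → 2-byte char (#7). Advance 2.
Byte at offset 19: 0xF1 = 11110001 → 4-byte char (#8). Advance 4.
Byte at offset 23: 0xEF = 11101111 → 3-byte char (#9). Advance 3.
Byte at offset 26: 0xE3 = 11100011 → 3-byte char (#10). Advance 3.
Byte at offset 29: 0xE7 = 11100111 → 3-byte char (#11). Advance 3.
Reached end at offset 32 after 11 code points.

11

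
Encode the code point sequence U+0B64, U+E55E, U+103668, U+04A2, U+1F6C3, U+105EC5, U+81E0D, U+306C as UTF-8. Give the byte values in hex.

E0 AD A4 EE 95 9E F4 83 99 A8 D2 A2 F0 9F 9B 83 F4 85 BB 85 F2 81 B8 8D E3 81 AC

U+0B64: 3-byte form → E0 AD A4.
U+E55E: 3-byte form → EE 95 9E.
U+103668: 4-byte form → F4 83 99 A8.
U+04A2: 2-byte form → D2 A2.
U+1F6C3: 4-byte form → F0 9F 9B 83.
U+105EC5: 4-byte form → F4 85 BB 85.
U+81E0D: 4-byte form → F2 81 B8 8D.
U+306C: 3-byte form → E3 81 AC.
Concatenated (27 bytes): E0 AD A4 EE 95 9E F4 83 99 A8 D2 A2 F0 9F 9B 83 F4 85 BB 85 F2 81 B8 8D E3 81 AC.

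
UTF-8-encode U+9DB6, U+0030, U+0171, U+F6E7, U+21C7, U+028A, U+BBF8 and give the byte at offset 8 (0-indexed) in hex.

U+9DB6 → 3-byte form E9 B6 B6 at offsets 0–2.
U+0030 → 1-byte form 30 at offsets 3–3.
U+0171 → 2-byte form C5 B1 at offsets 4–5.
U+F6E7 → 3-byte form EF 9B A7 at offsets 6–8.
Offset 8 falls in char 4's range; it's byte 3 of EF 9B A7 = 0xA7.

0xA7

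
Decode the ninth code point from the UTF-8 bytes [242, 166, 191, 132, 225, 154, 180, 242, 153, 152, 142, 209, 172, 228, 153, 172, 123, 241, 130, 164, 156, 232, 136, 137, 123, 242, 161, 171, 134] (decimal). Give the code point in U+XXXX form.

Offset 0: leading byte 0xF2 = 11110010 → 4-byte char #1 = F2 A6 BF 84.
Offset 4: leading byte 0xE1 = 11100001 → 3-byte char #2 = E1 9A B4.
Offset 7: leading byte 0xF2 = 11110010 → 4-byte char #3 = F2 99 98 8E.
Offset 11: leading byte 0xD1 = 11010001 → 2-byte char #4 = D1 AC.
Offset 13: leading byte 0xE4 = 11100100 → 3-byte char #5 = E4 99 AC.
Offset 16: leading byte 0x7B = 01111011 → 1-byte char #6 = 7B.
Offset 17: leading byte 0xF1 = 11110001 → 4-byte char #7 = F1 82 A4 9C.
Offset 21: leading byte 0xE8 = 11101000 → 3-byte char #8 = E8 88 89.
Offset 24: leading byte 0x7B = 01111011 → 1-byte char #9 = 7B.
Leading byte 0x7B = 01111011 matches 0xxxxxxx → 1-byte sequence.
Byte 1: 0x7B = 01111011, payload 1111011 (7 bits).
Concatenate: 1111011 = 0x7B (7 bits → U+007B).

U+007B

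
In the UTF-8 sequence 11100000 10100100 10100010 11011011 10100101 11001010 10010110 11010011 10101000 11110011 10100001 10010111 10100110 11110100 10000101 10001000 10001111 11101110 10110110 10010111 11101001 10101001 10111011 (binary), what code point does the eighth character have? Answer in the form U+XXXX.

U+9A7B

Offset 0: leading byte 0xE0 = 11100000 → 3-byte char #1 = E0 A4 A2.
Offset 3: leading byte 0xDB = 11011011 → 2-byte char #2 = DB A5.
Offset 5: leading byte 0xCA = 11001010 → 2-byte char #3 = CA 96.
Offset 7: leading byte 0xD3 = 11010011 → 2-byte char #4 = D3 A8.
Offset 9: leading byte 0xF3 = 11110011 → 4-byte char #5 = F3 A1 97 A6.
Offset 13: leading byte 0xF4 = 11110100 → 4-byte char #6 = F4 85 88 8F.
Offset 17: leading byte 0xEE = 11101110 → 3-byte char #7 = EE B6 97.
Offset 20: leading byte 0xE9 = 11101001 → 3-byte char #8 = E9 A9 BB.
Leading byte 0xE9 = 11101001 matches 1110xxxx → 3-byte sequence.
Byte 1: 0xE9 = 11101001, payload 1001 (4 bits).
Byte 2: 0xA9 = 10101001 (10xxxxxx ✓), payload 101001.
Byte 3: 0xBB = 10111011 (10xxxxxx ✓), payload 111011.
Concatenate: 1001101001111011 = 0x9A7B (16 bits → U+9A7B).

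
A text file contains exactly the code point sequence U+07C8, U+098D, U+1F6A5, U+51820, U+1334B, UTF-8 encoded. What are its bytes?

DF 88 E0 A6 8D F0 9F 9A A5 F1 91 A0 A0 F0 93 8D 8B

U+07C8: 2-byte form → DF 88.
U+098D: 3-byte form → E0 A6 8D.
U+1F6A5: 4-byte form → F0 9F 9A A5.
U+51820: 4-byte form → F1 91 A0 A0.
U+1334B: 4-byte form → F0 93 8D 8B.
Concatenated (17 bytes): DF 88 E0 A6 8D F0 9F 9A A5 F1 91 A0 A0 F0 93 8D 8B.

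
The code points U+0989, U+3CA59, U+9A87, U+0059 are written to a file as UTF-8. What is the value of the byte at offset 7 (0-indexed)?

U+0989 → 3-byte form E0 A6 89 at offsets 0–2.
U+3CA59 → 4-byte form F0 BC A9 99 at offsets 3–6.
U+9A87 → 3-byte form E9 AA 87 at offsets 7–9.
Offset 7 falls in char 3's range; it's byte 1 of E9 AA 87 = 0xE9.

0xE9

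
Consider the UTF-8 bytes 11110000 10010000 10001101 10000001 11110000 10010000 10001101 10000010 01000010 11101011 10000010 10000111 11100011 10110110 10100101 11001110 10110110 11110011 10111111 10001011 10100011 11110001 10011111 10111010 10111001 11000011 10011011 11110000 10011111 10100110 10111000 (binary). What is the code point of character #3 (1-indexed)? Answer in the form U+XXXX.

Offset 0: leading byte 0xF0 = 11110000 → 4-byte char #1 = F0 90 8D 81.
Offset 4: leading byte 0xF0 = 11110000 → 4-byte char #2 = F0 90 8D 82.
Offset 8: leading byte 0x42 = 01000010 → 1-byte char #3 = 42.
Leading byte 0x42 = 01000010 matches 0xxxxxxx → 1-byte sequence.
Byte 1: 0x42 = 01000010, payload 1000010 (7 bits).
Concatenate: 1000010 = 0x42 (7 bits → U+0042).

U+0042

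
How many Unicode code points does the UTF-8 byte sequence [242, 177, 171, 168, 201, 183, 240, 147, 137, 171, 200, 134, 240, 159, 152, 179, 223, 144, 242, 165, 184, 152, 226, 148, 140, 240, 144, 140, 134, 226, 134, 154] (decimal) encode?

10

Byte at offset 0: 0xF2 = 11110010 → 4-byte char (#1). Advance 4.
Byte at offset 4: 0xC9 = 11001001 → 2-byte char (#2). Advance 2.
Byte at offset 6: 0xF0 = 11110000 → 4-byte char (#3). Advance 4.
Byte at offset 10: 0xC8 = 11001000 → 2-byte char (#4). Advance 2.
Byte at offset 12: 0xF0 = 11110000 → 4-byte char (#5). Advance 4.
Byte at offset 16: 0xDF = 11011111 → 2-byte char (#6). Advance 2.
Byte at offset 18: 0xF2 = 11110010 → 4-byte char (#7). Advance 4.
Byte at offset 22: 0xE2 = 11100010 → 3-byte char (#8). Advance 3.
Byte at offset 25: 0xF0 = 11110000 → 4-byte char (#9). Advance 4.
Byte at offset 29: 0xE2 = 11100010 → 3-byte char (#10). Advance 3.
Reached end at offset 32 after 10 code points.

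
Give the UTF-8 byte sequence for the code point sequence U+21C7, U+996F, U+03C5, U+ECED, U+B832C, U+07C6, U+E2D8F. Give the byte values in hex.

E2 87 87 E9 A5 AF CF 85 EE B3 AD F2 B8 8C AC DF 86 F3 A2 B6 8F

U+21C7: 3-byte form → E2 87 87.
U+996F: 3-byte form → E9 A5 AF.
U+03C5: 2-byte form → CF 85.
U+ECED: 3-byte form → EE B3 AD.
U+B832C: 4-byte form → F2 B8 8C AC.
U+07C6: 2-byte form → DF 86.
U+E2D8F: 4-byte form → F3 A2 B6 8F.
Concatenated (21 bytes): E2 87 87 E9 A5 AF CF 85 EE B3 AD F2 B8 8C AC DF 86 F3 A2 B6 8F.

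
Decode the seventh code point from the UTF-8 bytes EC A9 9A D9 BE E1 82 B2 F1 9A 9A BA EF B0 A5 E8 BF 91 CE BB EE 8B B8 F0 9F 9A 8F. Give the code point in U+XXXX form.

U+03BB

Offset 0: leading byte 0xEC = 11101100 → 3-byte char #1 = EC A9 9A.
Offset 3: leading byte 0xD9 = 11011001 → 2-byte char #2 = D9 BE.
Offset 5: leading byte 0xE1 = 11100001 → 3-byte char #3 = E1 82 B2.
Offset 8: leading byte 0xF1 = 11110001 → 4-byte char #4 = F1 9A 9A BA.
Offset 12: leading byte 0xEF = 11101111 → 3-byte char #5 = EF B0 A5.
Offset 15: leading byte 0xE8 = 11101000 → 3-byte char #6 = E8 BF 91.
Offset 18: leading byte 0xCE = 11001110 → 2-byte char #7 = CE BB.
Leading byte 0xCE = 11001110 matches 110xxxxx → 2-byte sequence.
Byte 1: 0xCE = 11001110, payload 01110 (5 bits).
Byte 2: 0xBB = 10111011 (10xxxxxx ✓), payload 111011.
Concatenate: 01110111011 = 0x3BB (11 bits → U+03BB).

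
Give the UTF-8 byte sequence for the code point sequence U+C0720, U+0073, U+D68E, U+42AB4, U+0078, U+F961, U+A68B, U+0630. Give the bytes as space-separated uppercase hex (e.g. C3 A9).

F3 80 9C A0 73 ED 9A 8E F1 82 AA B4 78 EF A5 A1 EA 9A 8B D8 B0

U+C0720: 4-byte form → F3 80 9C A0.
U+0073: 1-byte form → 73.
U+D68E: 3-byte form → ED 9A 8E.
U+42AB4: 4-byte form → F1 82 AA B4.
U+0078: 1-byte form → 78.
U+F961: 3-byte form → EF A5 A1.
U+A68B: 3-byte form → EA 9A 8B.
U+0630: 2-byte form → D8 B0.
Concatenated (21 bytes): F3 80 9C A0 73 ED 9A 8E F1 82 AA B4 78 EF A5 A1 EA 9A 8B D8 B0.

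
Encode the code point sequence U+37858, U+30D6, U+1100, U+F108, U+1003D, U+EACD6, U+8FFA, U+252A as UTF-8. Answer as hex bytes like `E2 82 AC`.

U+37858: 4-byte form → F0 B7 A1 98.
U+30D6: 3-byte form → E3 83 96.
U+1100: 3-byte form → E1 84 80.
U+F108: 3-byte form → EF 84 88.
U+1003D: 4-byte form → F0 90 80 BD.
U+EACD6: 4-byte form → F3 AA B3 96.
U+8FFA: 3-byte form → E8 BF BA.
U+252A: 3-byte form → E2 94 AA.
Concatenated (27 bytes): F0 B7 A1 98 E3 83 96 E1 84 80 EF 84 88 F0 90 80 BD F3 AA B3 96 E8 BF BA E2 94 AA.

F0 B7 A1 98 E3 83 96 E1 84 80 EF 84 88 F0 90 80 BD F3 AA B3 96 E8 BF BA E2 94 AA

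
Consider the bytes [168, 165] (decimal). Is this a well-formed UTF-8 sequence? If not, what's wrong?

Byte 0xA8 = 10101000 has the form 10xxxxxx — a continuation byte — but there is no preceding leading byte.

invalid (continuation byte with no leading byte)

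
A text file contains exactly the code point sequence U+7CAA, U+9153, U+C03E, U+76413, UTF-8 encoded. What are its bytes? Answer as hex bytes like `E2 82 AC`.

E7 B2 AA E9 85 93 EC 80 BE F1 B6 90 93

U+7CAA: 3-byte form → E7 B2 AA.
U+9153: 3-byte form → E9 85 93.
U+C03E: 3-byte form → EC 80 BE.
U+76413: 4-byte form → F1 B6 90 93.
Concatenated (13 bytes): E7 B2 AA E9 85 93 EC 80 BE F1 B6 90 93.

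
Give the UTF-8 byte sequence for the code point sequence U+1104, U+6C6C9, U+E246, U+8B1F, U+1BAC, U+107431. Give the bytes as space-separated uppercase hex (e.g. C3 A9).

E1 84 84 F1 AC 9B 89 EE 89 86 E8 AC 9F E1 AE AC F4 87 90 B1

U+1104: 3-byte form → E1 84 84.
U+6C6C9: 4-byte form → F1 AC 9B 89.
U+E246: 3-byte form → EE 89 86.
U+8B1F: 3-byte form → E8 AC 9F.
U+1BAC: 3-byte form → E1 AE AC.
U+107431: 4-byte form → F4 87 90 B1.
Concatenated (20 bytes): E1 84 84 F1 AC 9B 89 EE 89 86 E8 AC 9F E1 AE AC F4 87 90 B1.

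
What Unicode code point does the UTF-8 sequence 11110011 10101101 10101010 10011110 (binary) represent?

U+EDA9E

Leading byte 0xF3 = 11110011 matches 11110xxx → 4-byte sequence.
Byte 1: 0xF3 = 11110011, payload 011 (3 bits).
Byte 2: 0xAD = 10101101 (10xxxxxx ✓), payload 101101.
Byte 3: 0xAA = 10101010 (10xxxxxx ✓), payload 101010.
Byte 4: 0x9E = 10011110 (10xxxxxx ✓), payload 011110.
Concatenate: 011101101101010011110 = 0xEDA9E (21 bits → U+EDA9E).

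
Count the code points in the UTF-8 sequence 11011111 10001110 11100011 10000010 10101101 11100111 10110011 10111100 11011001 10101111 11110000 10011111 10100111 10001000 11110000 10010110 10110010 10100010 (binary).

6

Byte at offset 0: 0xDF = 11011111 → 2-byte char (#1). Advance 2.
Byte at offset 2: 0xE3 = 11100011 → 3-byte char (#2). Advance 3.
Byte at offset 5: 0xE7 = 11100111 → 3-byte char (#3). Advance 3.
Byte at offset 8: 0xD9 = 11011001 → 2-byte char (#4). Advance 2.
Byte at offset 10: 0xF0 = 11110000 → 4-byte char (#5). Advance 4.
Byte at offset 14: 0xF0 = 11110000 → 4-byte char (#6). Advance 4.
Reached end at offset 18 after 6 code points.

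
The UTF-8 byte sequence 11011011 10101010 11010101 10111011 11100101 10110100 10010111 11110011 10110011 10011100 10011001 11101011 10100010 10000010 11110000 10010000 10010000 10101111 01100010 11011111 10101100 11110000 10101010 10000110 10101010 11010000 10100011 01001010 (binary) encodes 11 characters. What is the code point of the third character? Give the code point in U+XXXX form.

Offset 0: leading byte 0xDB = 11011011 → 2-byte char #1 = DB AA.
Offset 2: leading byte 0xD5 = 11010101 → 2-byte char #2 = D5 BB.
Offset 4: leading byte 0xE5 = 11100101 → 3-byte char #3 = E5 B4 97.
Leading byte 0xE5 = 11100101 matches 1110xxxx → 3-byte sequence.
Byte 1: 0xE5 = 11100101, payload 0101 (4 bits).
Byte 2: 0xB4 = 10110100 (10xxxxxx ✓), payload 110100.
Byte 3: 0x97 = 10010111 (10xxxxxx ✓), payload 010111.
Concatenate: 0101110100010111 = 0x5D17 (16 bits → U+5D17).

U+5D17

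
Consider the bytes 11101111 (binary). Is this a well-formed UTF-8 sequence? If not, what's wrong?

invalid (sequence truncated)

Leading byte 0xEF = 11101111 → 3-byte form, but only 1 byte is present.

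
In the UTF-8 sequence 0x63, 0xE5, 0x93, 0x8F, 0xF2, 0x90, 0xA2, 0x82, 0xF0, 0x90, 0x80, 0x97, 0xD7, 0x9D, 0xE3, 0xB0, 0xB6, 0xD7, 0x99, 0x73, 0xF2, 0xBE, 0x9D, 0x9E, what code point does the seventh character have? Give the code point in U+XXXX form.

Offset 0: leading byte 0x63 = 01100011 → 1-byte char #1 = 63.
Offset 1: leading byte 0xE5 = 11100101 → 3-byte char #2 = E5 93 8F.
Offset 4: leading byte 0xF2 = 11110010 → 4-byte char #3 = F2 90 A2 82.
Offset 8: leading byte 0xF0 = 11110000 → 4-byte char #4 = F0 90 80 97.
Offset 12: leading byte 0xD7 = 11010111 → 2-byte char #5 = D7 9D.
Offset 14: leading byte 0xE3 = 11100011 → 3-byte char #6 = E3 B0 B6.
Offset 17: leading byte 0xD7 = 11010111 → 2-byte char #7 = D7 99.
Leading byte 0xD7 = 11010111 matches 110xxxxx → 2-byte sequence.
Byte 1: 0xD7 = 11010111, payload 10111 (5 bits).
Byte 2: 0x99 = 10011001 (10xxxxxx ✓), payload 011001.
Concatenate: 10111011001 = 0x5D9 (11 bits → U+05D9).

U+05D9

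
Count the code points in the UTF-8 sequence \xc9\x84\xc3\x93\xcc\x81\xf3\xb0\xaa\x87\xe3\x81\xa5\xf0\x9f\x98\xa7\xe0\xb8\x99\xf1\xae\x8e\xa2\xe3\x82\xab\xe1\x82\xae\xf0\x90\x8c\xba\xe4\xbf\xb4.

Byte at offset 0: 0xC9 = 11001001 → 2-byte char (#1). Advance 2.
Byte at offset 2: 0xC3 = 11000011 → 2-byte char (#2). Advance 2.
Byte at offset 4: 0xCC = 11001100 → 2-byte char (#3). Advance 2.
Byte at offset 6: 0xF3 = 11110011 → 4-byte char (#4). Advance 4.
Byte at offset 10: 0xE3 = 11100011 → 3-byte char (#5). Advance 3.
Byte at offset 13: 0xF0 = 11110000 → 4-byte char (#6). Advance 4.
Byte at offset 17: 0xE0 = 11100000 → 3-byte char (#7). Advance 3.
Byte at offset 20: 0xF1 = 11110001 → 4-byte char (#8). Advance 4.
Byte at offset 24: 0xE3 = 11100011 → 3-byte char (#9). Advance 3.
Byte at offset 27: 0xE1 = 11100001 → 3-byte char (#10). Advance 3.
Byte at offset 30: 0xF0 = 11110000 → 4-byte char (#11). Advance 4.
Byte at offset 34: 0xE4 = 11100100 → 3-byte char (#12). Advance 3.
Reached end at offset 37 after 12 code points.

12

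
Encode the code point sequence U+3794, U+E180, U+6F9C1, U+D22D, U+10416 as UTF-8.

E3 9E 94 EE 86 80 F1 AF A7 81 ED 88 AD F0 90 90 96

U+3794: 3-byte form → E3 9E 94.
U+E180: 3-byte form → EE 86 80.
U+6F9C1: 4-byte form → F1 AF A7 81.
U+D22D: 3-byte form → ED 88 AD.
U+10416: 4-byte form → F0 90 90 96.
Concatenated (17 bytes): E3 9E 94 EE 86 80 F1 AF A7 81 ED 88 AD F0 90 90 96.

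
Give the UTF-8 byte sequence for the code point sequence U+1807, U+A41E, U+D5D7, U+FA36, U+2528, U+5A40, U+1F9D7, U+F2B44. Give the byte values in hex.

E1 A0 87 EA 90 9E ED 97 97 EF A8 B6 E2 94 A8 E5 A9 80 F0 9F A7 97 F3 B2 AD 84

U+1807: 3-byte form → E1 A0 87.
U+A41E: 3-byte form → EA 90 9E.
U+D5D7: 3-byte form → ED 97 97.
U+FA36: 3-byte form → EF A8 B6.
U+2528: 3-byte form → E2 94 A8.
U+5A40: 3-byte form → E5 A9 80.
U+1F9D7: 4-byte form → F0 9F A7 97.
U+F2B44: 4-byte form → F3 B2 AD 84.
Concatenated (26 bytes): E1 A0 87 EA 90 9E ED 97 97 EF A8 B6 E2 94 A8 E5 A9 80 F0 9F A7 97 F3 B2 AD 84.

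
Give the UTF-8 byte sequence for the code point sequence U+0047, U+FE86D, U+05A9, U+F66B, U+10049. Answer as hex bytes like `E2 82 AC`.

U+0047: 1-byte form → 47.
U+FE86D: 4-byte form → F3 BE A1 AD.
U+05A9: 2-byte form → D6 A9.
U+F66B: 3-byte form → EF 99 AB.
U+10049: 4-byte form → F0 90 81 89.
Concatenated (14 bytes): 47 F3 BE A1 AD D6 A9 EF 99 AB F0 90 81 89.

47 F3 BE A1 AD D6 A9 EF 99 AB F0 90 81 89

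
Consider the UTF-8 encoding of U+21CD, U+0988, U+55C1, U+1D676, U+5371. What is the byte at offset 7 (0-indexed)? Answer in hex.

0x97

U+21CD → 3-byte form E2 87 8D at offsets 0–2.
U+0988 → 3-byte form E0 A6 88 at offsets 3–5.
U+55C1 → 3-byte form E5 97 81 at offsets 6–8.
Offset 7 falls in char 3's range; it's byte 2 of E5 97 81 = 0x97.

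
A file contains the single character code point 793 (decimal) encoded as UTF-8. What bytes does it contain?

U+0319 = 0x319 = 793 decimal. In range U+0080–U+07FF → 2-byte form: 110xxxxx 10xxxxxx.
Binary (11 bits): 01100011001.
Split 5+6: 01100 | 011001.
Byte 1: 11001100 = 0xCC.
Byte 2: 10011001 = 0x99.

CC 99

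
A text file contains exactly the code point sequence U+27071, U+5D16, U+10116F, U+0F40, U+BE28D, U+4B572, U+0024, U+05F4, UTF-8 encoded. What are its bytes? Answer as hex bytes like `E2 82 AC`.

F0 A7 81 B1 E5 B4 96 F4 81 85 AF E0 BD 80 F2 BE 8A 8D F1 8B 95 B2 24 D7 B4

U+27071: 4-byte form → F0 A7 81 B1.
U+5D16: 3-byte form → E5 B4 96.
U+10116F: 4-byte form → F4 81 85 AF.
U+0F40: 3-byte form → E0 BD 80.
U+BE28D: 4-byte form → F2 BE 8A 8D.
U+4B572: 4-byte form → F1 8B 95 B2.
U+0024: 1-byte form → 24.
U+05F4: 2-byte form → D7 B4.
Concatenated (25 bytes): F0 A7 81 B1 E5 B4 96 F4 81 85 AF E0 BD 80 F2 BE 8A 8D F1 8B 95 B2 24 D7 B4.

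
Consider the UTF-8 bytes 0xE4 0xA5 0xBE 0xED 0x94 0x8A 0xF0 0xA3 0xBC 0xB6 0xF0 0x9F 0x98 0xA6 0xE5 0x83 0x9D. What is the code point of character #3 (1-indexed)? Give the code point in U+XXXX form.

U+23F36

Offset 0: leading byte 0xE4 = 11100100 → 3-byte char #1 = E4 A5 BE.
Offset 3: leading byte 0xED = 11101101 → 3-byte char #2 = ED 94 8A.
Offset 6: leading byte 0xF0 = 11110000 → 4-byte char #3 = F0 A3 BC B6.
Leading byte 0xF0 = 11110000 matches 11110xxx → 4-byte sequence.
Byte 1: 0xF0 = 11110000, payload 000 (3 bits).
Byte 2: 0xA3 = 10100011 (10xxxxxx ✓), payload 100011.
Byte 3: 0xBC = 10111100 (10xxxxxx ✓), payload 111100.
Byte 4: 0xB6 = 10110110 (10xxxxxx ✓), payload 110110.
Concatenate: 000100011111100110110 = 0x23F36 (21 bits → U+23F36).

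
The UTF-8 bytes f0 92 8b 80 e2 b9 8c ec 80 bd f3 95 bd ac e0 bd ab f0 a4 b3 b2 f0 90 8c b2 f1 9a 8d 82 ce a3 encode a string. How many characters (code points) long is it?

9

Byte at offset 0: 0xF0 = 11110000 → 4-byte char (#1). Advance 4.
Byte at offset 4: 0xE2 = 11100010 → 3-byte char (#2). Advance 3.
Byte at offset 7: 0xEC = 11101100 → 3-byte char (#3). Advance 3.
Byte at offset 10: 0xF3 = 11110011 → 4-byte char (#4). Advance 4.
Byte at offset 14: 0xE0 = 11100000 → 3-byte char (#5). Advance 3.
Byte at offset 17: 0xF0 = 11110000 → 4-byte char (#6). Advance 4.
Byte at offset 21: 0xF0 = 11110000 → 4-byte char (#7). Advance 4.
Byte at offset 25: 0xF1 = 11110001 → 4-byte char (#8). Advance 4.
Byte at offset 29: 0xCE = 11001110 → 2-byte char (#9). Advance 2.
Reached end at offset 31 after 9 code points.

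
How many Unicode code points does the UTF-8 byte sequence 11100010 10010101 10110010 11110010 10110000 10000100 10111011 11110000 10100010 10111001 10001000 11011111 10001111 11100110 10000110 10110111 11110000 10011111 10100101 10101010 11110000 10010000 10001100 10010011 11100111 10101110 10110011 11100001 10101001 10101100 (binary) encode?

9

Byte at offset 0: 0xE2 = 11100010 → 3-byte char (#1). Advance 3.
Byte at offset 3: 0xF2 = 11110010 → 4-byte char (#2). Advance 4.
Byte at offset 7: 0xF0 = 11110000 → 4-byte char (#3). Advance 4.
Byte at offset 11: 0xDF = 11011111 → 2-byte char (#4). Advance 2.
Byte at offset 13: 0xE6 = 11100110 → 3-byte char (#5). Advance 3.
Byte at offset 16: 0xF0 = 11110000 → 4-byte char (#6). Advance 4.
Byte at offset 20: 0xF0 = 11110000 → 4-byte char (#7). Advance 4.
Byte at offset 24: 0xE7 = 11100111 → 3-byte char (#8). Advance 3.
Byte at offset 27: 0xE1 = 11100001 → 3-byte char (#9). Advance 3.
Reached end at offset 30 after 9 code points.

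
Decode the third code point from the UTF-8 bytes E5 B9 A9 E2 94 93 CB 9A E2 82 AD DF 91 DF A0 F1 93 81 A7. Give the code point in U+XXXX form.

U+02DA

Offset 0: leading byte 0xE5 = 11100101 → 3-byte char #1 = E5 B9 A9.
Offset 3: leading byte 0xE2 = 11100010 → 3-byte char #2 = E2 94 93.
Offset 6: leading byte 0xCB = 11001011 → 2-byte char #3 = CB 9A.
Leading byte 0xCB = 11001011 matches 110xxxxx → 2-byte sequence.
Byte 1: 0xCB = 11001011, payload 01011 (5 bits).
Byte 2: 0x9A = 10011010 (10xxxxxx ✓), payload 011010.
Concatenate: 01011011010 = 0x2DA (11 bits → U+02DA).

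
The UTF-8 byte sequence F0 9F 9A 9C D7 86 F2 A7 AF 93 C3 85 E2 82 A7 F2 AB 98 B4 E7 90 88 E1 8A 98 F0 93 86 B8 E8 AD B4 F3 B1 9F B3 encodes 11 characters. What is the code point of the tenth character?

Offset 0: leading byte 0xF0 = 11110000 → 4-byte char #1 = F0 9F 9A 9C.
Offset 4: leading byte 0xD7 = 11010111 → 2-byte char #2 = D7 86.
Offset 6: leading byte 0xF2 = 11110010 → 4-byte char #3 = F2 A7 AF 93.
Offset 10: leading byte 0xC3 = 11000011 → 2-byte char #4 = C3 85.
Offset 12: leading byte 0xE2 = 11100010 → 3-byte char #5 = E2 82 A7.
Offset 15: leading byte 0xF2 = 11110010 → 4-byte char #6 = F2 AB 98 B4.
Offset 19: leading byte 0xE7 = 11100111 → 3-byte char #7 = E7 90 88.
Offset 22: leading byte 0xE1 = 11100001 → 3-byte char #8 = E1 8A 98.
Offset 25: leading byte 0xF0 = 11110000 → 4-byte char #9 = F0 93 86 B8.
Offset 29: leading byte 0xE8 = 11101000 → 3-byte char #10 = E8 AD B4.
Leading byte 0xE8 = 11101000 matches 1110xxxx → 3-byte sequence.
Byte 1: 0xE8 = 11101000, payload 1000 (4 bits).
Byte 2: 0xAD = 10101101 (10xxxxxx ✓), payload 101101.
Byte 3: 0xB4 = 10110100 (10xxxxxx ✓), payload 110100.
Concatenate: 1000101101110100 = 0x8B74 (16 bits → U+8B74).

U+8B74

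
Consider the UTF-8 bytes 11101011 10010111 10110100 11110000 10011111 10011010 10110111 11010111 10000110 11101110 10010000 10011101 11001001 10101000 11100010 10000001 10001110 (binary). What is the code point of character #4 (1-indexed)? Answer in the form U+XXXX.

Offset 0: leading byte 0xEB = 11101011 → 3-byte char #1 = EB 97 B4.
Offset 3: leading byte 0xF0 = 11110000 → 4-byte char #2 = F0 9F 9A B7.
Offset 7: leading byte 0xD7 = 11010111 → 2-byte char #3 = D7 86.
Offset 9: leading byte 0xEE = 11101110 → 3-byte char #4 = EE 90 9D.
Leading byte 0xEE = 11101110 matches 1110xxxx → 3-byte sequence.
Byte 1: 0xEE = 11101110, payload 1110 (4 bits).
Byte 2: 0x90 = 10010000 (10xxxxxx ✓), payload 010000.
Byte 3: 0x9D = 10011101 (10xxxxxx ✓), payload 011101.
Concatenate: 1110010000011101 = 0xE41D (16 bits → U+E41D).

U+E41D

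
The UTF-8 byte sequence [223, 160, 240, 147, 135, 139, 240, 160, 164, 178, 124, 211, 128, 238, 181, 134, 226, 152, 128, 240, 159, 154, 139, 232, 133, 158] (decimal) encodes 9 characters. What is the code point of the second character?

U+131CB

Offset 0: leading byte 0xDF = 11011111 → 2-byte char #1 = DF A0.
Offset 2: leading byte 0xF0 = 11110000 → 4-byte char #2 = F0 93 87 8B.
Leading byte 0xF0 = 11110000 matches 11110xxx → 4-byte sequence.
Byte 1: 0xF0 = 11110000, payload 000 (3 bits).
Byte 2: 0x93 = 10010011 (10xxxxxx ✓), payload 010011.
Byte 3: 0x87 = 10000111 (10xxxxxx ✓), payload 000111.
Byte 4: 0x8B = 10001011 (10xxxxxx ✓), payload 001011.
Concatenate: 000010011000111001011 = 0x131CB (21 bits → U+131CB).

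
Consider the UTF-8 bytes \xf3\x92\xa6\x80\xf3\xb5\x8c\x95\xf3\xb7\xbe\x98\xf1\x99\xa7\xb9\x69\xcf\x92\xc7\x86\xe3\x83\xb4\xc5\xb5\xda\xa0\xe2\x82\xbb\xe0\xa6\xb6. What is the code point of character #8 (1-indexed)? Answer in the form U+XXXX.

U+30F4

Offset 0: leading byte 0xF3 = 11110011 → 4-byte char #1 = F3 92 A6 80.
Offset 4: leading byte 0xF3 = 11110011 → 4-byte char #2 = F3 B5 8C 95.
Offset 8: leading byte 0xF3 = 11110011 → 4-byte char #3 = F3 B7 BE 98.
Offset 12: leading byte 0xF1 = 11110001 → 4-byte char #4 = F1 99 A7 B9.
Offset 16: leading byte 0x69 = 01101001 → 1-byte char #5 = 69.
Offset 17: leading byte 0xCF = 11001111 → 2-byte char #6 = CF 92.
Offset 19: leading byte 0xC7 = 11000111 → 2-byte char #7 = C7 86.
Offset 21: leading byte 0xE3 = 11100011 → 3-byte char #8 = E3 83 B4.
Leading byte 0xE3 = 11100011 matches 1110xxxx → 3-byte sequence.
Byte 1: 0xE3 = 11100011, payload 0011 (4 bits).
Byte 2: 0x83 = 10000011 (10xxxxxx ✓), payload 000011.
Byte 3: 0xB4 = 10110100 (10xxxxxx ✓), payload 110100.
Concatenate: 0011000011110100 = 0x30F4 (16 bits → U+30F4).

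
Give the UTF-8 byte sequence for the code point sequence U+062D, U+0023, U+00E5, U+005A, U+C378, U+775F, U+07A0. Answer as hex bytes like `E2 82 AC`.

D8 AD 23 C3 A5 5A EC 8D B8 E7 9D 9F DE A0

U+062D: 2-byte form → D8 AD.
U+0023: 1-byte form → 23.
U+00E5: 2-byte form → C3 A5.
U+005A: 1-byte form → 5A.
U+C378: 3-byte form → EC 8D B8.
U+775F: 3-byte form → E7 9D 9F.
U+07A0: 2-byte form → DE A0.
Concatenated (14 bytes): D8 AD 23 C3 A5 5A EC 8D B8 E7 9D 9F DE A0.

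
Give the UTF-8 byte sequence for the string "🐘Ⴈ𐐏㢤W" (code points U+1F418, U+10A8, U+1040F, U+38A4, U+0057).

F0 9F 90 98 E1 82 A8 F0 90 90 8F E3 A2 A4 57

U+1F418: 4-byte form → F0 9F 90 98.
U+10A8: 3-byte form → E1 82 A8.
U+1040F: 4-byte form → F0 90 90 8F.
U+38A4: 3-byte form → E3 A2 A4.
U+0057: 1-byte form → 57.
Concatenated (15 bytes): F0 9F 90 98 E1 82 A8 F0 90 90 8F E3 A2 A4 57.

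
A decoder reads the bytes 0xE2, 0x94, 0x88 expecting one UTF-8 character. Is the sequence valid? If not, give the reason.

valid

Leading byte 0xE2 = 11100010 → 3-byte form.
Continuation bytes 0x94=10010100, 0x88=10001000 all match 10xxxxxx.
Decoded value 0x2508 is ≥ 0x800 (shortest form) and not a surrogate.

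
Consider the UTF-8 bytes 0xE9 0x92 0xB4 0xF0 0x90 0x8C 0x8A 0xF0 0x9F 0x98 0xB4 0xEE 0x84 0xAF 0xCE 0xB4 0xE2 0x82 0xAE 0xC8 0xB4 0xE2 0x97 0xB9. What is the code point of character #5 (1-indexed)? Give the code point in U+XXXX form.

U+03B4

Offset 0: leading byte 0xE9 = 11101001 → 3-byte char #1 = E9 92 B4.
Offset 3: leading byte 0xF0 = 11110000 → 4-byte char #2 = F0 90 8C 8A.
Offset 7: leading byte 0xF0 = 11110000 → 4-byte char #3 = F0 9F 98 B4.
Offset 11: leading byte 0xEE = 11101110 → 3-byte char #4 = EE 84 AF.
Offset 14: leading byte 0xCE = 11001110 → 2-byte char #5 = CE B4.
Leading byte 0xCE = 11001110 matches 110xxxxx → 2-byte sequence.
Byte 1: 0xCE = 11001110, payload 01110 (5 bits).
Byte 2: 0xB4 = 10110100 (10xxxxxx ✓), payload 110100.
Concatenate: 01110110100 = 0x3B4 (11 bits → U+03B4).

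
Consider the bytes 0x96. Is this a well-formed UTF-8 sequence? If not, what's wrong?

Byte 0x96 = 10010110 has the form 10xxxxxx — a continuation byte — but there is no preceding leading byte.

invalid (continuation byte with no leading byte)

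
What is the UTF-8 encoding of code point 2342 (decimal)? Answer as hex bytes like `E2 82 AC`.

E0 A4 A6

U+0926 = 0x926 = 2342 decimal. In range U+0800–U+FFFF → 3-byte form: 1110xxxx 10xxxxxx 10xxxxxx.
Binary (16 bits): 0000100100100110.
Split 4+6+6: 0000 | 100100 | 100110.
Byte 1: 11100000 = 0xE0.
Byte 2: 10100100 = 0xA4.
Byte 3: 10100110 = 0xA6.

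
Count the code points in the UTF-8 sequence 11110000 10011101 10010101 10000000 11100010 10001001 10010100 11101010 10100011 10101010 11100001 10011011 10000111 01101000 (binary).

5

Byte at offset 0: 0xF0 = 11110000 → 4-byte char (#1). Advance 4.
Byte at offset 4: 0xE2 = 11100010 → 3-byte char (#2). Advance 3.
Byte at offset 7: 0xEA = 11101010 → 3-byte char (#3). Advance 3.
Byte at offset 10: 0xE1 = 11100001 → 3-byte char (#4). Advance 3.
Byte at offset 13: 0x68 = 01101000 → 1-byte char (#5). Advance 1.
Reached end at offset 14 after 5 code points.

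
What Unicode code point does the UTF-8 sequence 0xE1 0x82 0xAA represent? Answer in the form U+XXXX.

Leading byte 0xE1 = 11100001 matches 1110xxxx → 3-byte sequence.
Byte 1: 0xE1 = 11100001, payload 0001 (4 bits).
Byte 2: 0x82 = 10000010 (10xxxxxx ✓), payload 000010.
Byte 3: 0xAA = 10101010 (10xxxxxx ✓), payload 101010.
Concatenate: 0001000010101010 = 0x10AA (16 bits → U+10AA).

U+10AA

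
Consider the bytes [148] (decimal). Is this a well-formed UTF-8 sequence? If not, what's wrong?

invalid (continuation byte with no leading byte)

Byte 0x94 = 10010100 has the form 10xxxxxx — a continuation byte — but there is no preceding leading byte.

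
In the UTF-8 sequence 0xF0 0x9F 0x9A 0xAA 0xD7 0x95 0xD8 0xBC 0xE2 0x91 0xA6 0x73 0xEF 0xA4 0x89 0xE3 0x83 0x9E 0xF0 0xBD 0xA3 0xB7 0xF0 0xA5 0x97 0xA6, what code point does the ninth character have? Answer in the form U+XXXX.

Offset 0: leading byte 0xF0 = 11110000 → 4-byte char #1 = F0 9F 9A AA.
Offset 4: leading byte 0xD7 = 11010111 → 2-byte char #2 = D7 95.
Offset 6: leading byte 0xD8 = 11011000 → 2-byte char #3 = D8 BC.
Offset 8: leading byte 0xE2 = 11100010 → 3-byte char #4 = E2 91 A6.
Offset 11: leading byte 0x73 = 01110011 → 1-byte char #5 = 73.
Offset 12: leading byte 0xEF = 11101111 → 3-byte char #6 = EF A4 89.
Offset 15: leading byte 0xE3 = 11100011 → 3-byte char #7 = E3 83 9E.
Offset 18: leading byte 0xF0 = 11110000 → 4-byte char #8 = F0 BD A3 B7.
Offset 22: leading byte 0xF0 = 11110000 → 4-byte char #9 = F0 A5 97 A6.
Leading byte 0xF0 = 11110000 matches 11110xxx → 4-byte sequence.
Byte 1: 0xF0 = 11110000, payload 000 (3 bits).
Byte 2: 0xA5 = 10100101 (10xxxxxx ✓), payload 100101.
Byte 3: 0x97 = 10010111 (10xxxxxx ✓), payload 010111.
Byte 4: 0xA6 = 10100110 (10xxxxxx ✓), payload 100110.
Concatenate: 000100101010111100110 = 0x255E6 (21 bits → U+255E6).

U+255E6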